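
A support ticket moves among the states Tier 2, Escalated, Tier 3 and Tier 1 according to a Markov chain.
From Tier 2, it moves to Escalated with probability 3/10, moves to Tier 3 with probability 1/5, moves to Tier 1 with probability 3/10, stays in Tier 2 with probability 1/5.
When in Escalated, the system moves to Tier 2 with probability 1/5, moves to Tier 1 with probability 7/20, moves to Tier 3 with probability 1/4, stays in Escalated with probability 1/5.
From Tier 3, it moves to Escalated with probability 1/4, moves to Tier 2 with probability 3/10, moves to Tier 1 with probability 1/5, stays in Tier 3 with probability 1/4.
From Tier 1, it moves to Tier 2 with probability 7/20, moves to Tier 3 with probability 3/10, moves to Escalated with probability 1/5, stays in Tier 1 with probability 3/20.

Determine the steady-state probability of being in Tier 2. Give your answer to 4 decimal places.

0.2624

Let the stationary distribution be π with π = πP and π_1 + π_2 + π_3 + π_4 = 1.
π_1 = 0.2·π_1 + 0.2·π_2 + 0.3·π_3 + 0.35·π_4
π_2 = 0.3·π_1 + 0.2·π_2 + 0.25·π_3 + 0.2·π_4
π_3 = 0.2·π_1 + 0.25·π_2 + 0.25·π_3 + 0.3·π_4
Solving with the normalization constraint gives π = (0.2624, 0.2387, 0.2494, 0.2496).
So the stationary probability of Tier 2 is 0.2624.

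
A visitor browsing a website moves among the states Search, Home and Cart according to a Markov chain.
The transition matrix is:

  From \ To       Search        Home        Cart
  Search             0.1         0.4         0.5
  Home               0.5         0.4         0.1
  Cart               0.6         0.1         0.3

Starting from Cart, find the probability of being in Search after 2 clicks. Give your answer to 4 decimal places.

Sum over the intermediate state after 1 click:
P = P(Cart→Search)·P(Search→Search) + P(Cart→Home)·P(Home→Search) + P(Cart→Cart)·P(Cart→Search)
  = 0.6×0.1 + 0.1×0.5 + 0.3×0.6
  = 0.0600 + 0.0500 + 0.1800 = 0.2900

0.2900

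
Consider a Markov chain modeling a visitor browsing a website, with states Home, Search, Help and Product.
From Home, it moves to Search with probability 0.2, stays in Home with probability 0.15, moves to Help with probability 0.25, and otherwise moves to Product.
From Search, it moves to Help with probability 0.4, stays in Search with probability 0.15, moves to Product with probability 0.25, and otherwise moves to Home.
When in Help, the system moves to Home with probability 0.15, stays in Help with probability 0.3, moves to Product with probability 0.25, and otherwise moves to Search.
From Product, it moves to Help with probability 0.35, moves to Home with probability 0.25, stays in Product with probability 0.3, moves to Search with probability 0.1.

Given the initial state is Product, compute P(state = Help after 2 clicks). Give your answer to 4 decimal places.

0.3125

Propagate the distribution vector 2 clicks from Product.
After 0 clicks: (0.0000, 0.0000, 0.0000, 1.0000)
After 1 click: (0.2500, 0.1000, 0.3500, 0.3000)
After 2 clicks: (0.1850, 0.2000, 0.3125, 0.3025)
P(in Help after 2 clicks) = 0.3125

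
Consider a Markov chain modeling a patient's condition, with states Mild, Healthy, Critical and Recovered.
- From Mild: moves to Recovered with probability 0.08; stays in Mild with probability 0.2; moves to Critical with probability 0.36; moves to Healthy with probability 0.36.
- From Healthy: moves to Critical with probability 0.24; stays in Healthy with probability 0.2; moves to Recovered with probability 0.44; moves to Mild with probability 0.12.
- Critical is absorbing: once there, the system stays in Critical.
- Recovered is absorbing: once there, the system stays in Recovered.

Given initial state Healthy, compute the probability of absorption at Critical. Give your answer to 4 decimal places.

Let h(s) be the probability of absorption at Critical starting from transient state s. Then h(Critical) = 1 and h(Recovered) = 0. By first-step analysis:
h(Mild) = 0.2·h(Mild) + 0.36·h(Healthy) + 0.36·1 + 0.08·0
h(Healthy) = 0.12·h(Mild) + 0.2·h(Healthy) + 0.24·1 + 0.44·0
Solving: h(Mild) = 0.6273, h(Healthy) = 0.3941.
Starting from Healthy, the probability is 0.3941.

0.3941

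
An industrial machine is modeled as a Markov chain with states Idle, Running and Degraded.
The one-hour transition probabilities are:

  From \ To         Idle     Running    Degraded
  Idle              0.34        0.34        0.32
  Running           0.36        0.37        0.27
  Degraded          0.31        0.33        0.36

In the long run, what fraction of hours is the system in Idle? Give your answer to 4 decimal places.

Let the stationary distribution be π with π = πP and π_1 + π_2 + π_3 = 1.
π_1 = 0.34·π_1 + 0.36·π_2 + 0.31·π_3
π_2 = 0.34·π_1 + 0.37·π_2 + 0.33·π_3
Solving with the normalization constraint gives π = (0.3375, 0.3473, 0.3152).
So the stationary probability of Idle is 0.3375.

0.3375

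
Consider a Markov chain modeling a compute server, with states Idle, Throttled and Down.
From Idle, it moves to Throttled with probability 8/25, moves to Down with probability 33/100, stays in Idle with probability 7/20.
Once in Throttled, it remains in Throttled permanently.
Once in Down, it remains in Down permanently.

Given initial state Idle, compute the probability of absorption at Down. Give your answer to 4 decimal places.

Let h(s) be the probability of absorption at Down starting from transient state s. Then h(Down) = 1 and h(Throttled) = 0. By first-step analysis:
h(Idle) = 0.35·h(Idle) + 0.32·0 + 0.33·1
Solving: h(Idle) = 0.5077.
Starting from Idle, the probability is 0.5077.

0.5077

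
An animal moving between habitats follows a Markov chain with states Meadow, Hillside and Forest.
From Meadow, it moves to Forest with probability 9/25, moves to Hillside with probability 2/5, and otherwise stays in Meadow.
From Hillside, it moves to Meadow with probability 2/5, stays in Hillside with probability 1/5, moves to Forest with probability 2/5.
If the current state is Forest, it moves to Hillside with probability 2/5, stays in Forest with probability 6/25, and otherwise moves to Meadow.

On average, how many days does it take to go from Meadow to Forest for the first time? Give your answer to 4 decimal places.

2.6786

Let t(s) be the expected number of days to first reach Forest from state s, with t(Forest) = 0. Conditioning on the first day:
t(Meadow) = 1 + 0.24·t(Meadow) + 0.4·t(Hillside)
t(Hillside) = 1 + 0.4·t(Meadow) + 0.2·t(Hillside)
Solving: t(Meadow) = 2.6786, t(Hillside) = 2.5893.
Expected days from Meadow to Forest: 2.6786.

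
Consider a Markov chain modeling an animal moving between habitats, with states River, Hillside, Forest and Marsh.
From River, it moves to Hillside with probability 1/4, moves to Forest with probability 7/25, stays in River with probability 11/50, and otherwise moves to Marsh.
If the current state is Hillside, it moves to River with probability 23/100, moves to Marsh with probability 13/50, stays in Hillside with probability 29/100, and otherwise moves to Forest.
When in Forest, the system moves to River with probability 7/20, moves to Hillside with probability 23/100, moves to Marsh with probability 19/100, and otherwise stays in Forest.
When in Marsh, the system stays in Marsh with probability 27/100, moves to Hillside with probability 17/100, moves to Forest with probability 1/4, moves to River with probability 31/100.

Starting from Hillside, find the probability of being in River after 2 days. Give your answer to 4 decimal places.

Propagate the distribution vector 2 days from Hillside.
After 0 days: (0.0000, 1.0000, 0.0000, 0.0000)
After 1 day: (0.2300, 0.2900, 0.2200, 0.2600)
After 2 days: (0.2749, 0.2364, 0.2438, 0.2449)
P(in River after 2 days) = 0.2749

0.2749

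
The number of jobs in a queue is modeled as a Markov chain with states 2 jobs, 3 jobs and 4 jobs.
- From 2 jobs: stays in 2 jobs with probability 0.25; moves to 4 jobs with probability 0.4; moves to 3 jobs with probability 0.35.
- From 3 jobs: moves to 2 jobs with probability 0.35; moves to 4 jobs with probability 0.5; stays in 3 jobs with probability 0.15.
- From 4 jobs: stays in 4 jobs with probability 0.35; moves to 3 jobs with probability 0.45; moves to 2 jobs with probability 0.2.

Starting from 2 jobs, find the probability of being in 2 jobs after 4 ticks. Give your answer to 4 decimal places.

0.2622

Propagate the distribution vector 4 ticks from 2 jobs.
After 0 ticks: (1.0000, 0.0000, 0.0000)
After 1 tick: (0.2500, 0.3500, 0.4000)
After 2 ticks: (0.2650, 0.3200, 0.4150)
After 3 ticks: (0.2613, 0.3275, 0.4113)
After 4 ticks: (0.2622, 0.3256, 0.4122)
P(in 2 jobs after 4 ticks) = 0.2622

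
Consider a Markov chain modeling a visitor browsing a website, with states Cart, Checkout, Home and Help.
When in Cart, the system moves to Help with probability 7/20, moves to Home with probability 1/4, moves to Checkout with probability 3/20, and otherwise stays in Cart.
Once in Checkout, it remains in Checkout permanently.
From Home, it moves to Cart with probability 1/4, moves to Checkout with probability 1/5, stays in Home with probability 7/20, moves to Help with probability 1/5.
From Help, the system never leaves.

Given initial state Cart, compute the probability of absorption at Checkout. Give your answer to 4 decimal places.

Let h(s) be the probability of absorption at Checkout starting from transient state s. Then h(Checkout) = 1 and h(Help) = 0. By first-step analysis:
h(Cart) = 0.25·h(Cart) + 0.15·1 + 0.25·h(Home) + 0.35·0
h(Home) = 0.25·h(Cart) + 0.2·1 + 0.35·h(Home) + 0.2·0
Solving: h(Cart) = 0.3471, h(Home) = 0.4412.
Starting from Cart, the probability is 0.3471.

0.3471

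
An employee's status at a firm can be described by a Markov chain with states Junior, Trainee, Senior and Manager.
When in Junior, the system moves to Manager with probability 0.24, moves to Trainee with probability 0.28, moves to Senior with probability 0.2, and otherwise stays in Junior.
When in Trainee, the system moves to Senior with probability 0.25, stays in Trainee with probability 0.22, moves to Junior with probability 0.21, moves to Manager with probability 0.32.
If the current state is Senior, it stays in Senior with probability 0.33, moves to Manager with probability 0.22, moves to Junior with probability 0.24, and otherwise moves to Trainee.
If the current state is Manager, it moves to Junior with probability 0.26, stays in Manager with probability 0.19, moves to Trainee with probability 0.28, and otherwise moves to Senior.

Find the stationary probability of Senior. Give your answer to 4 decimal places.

Let the stationary distribution be π with π = πP and π_1 + π_2 + π_3 + π_4 = 1.
π_1 = 0.28·π_1 + 0.21·π_2 + 0.24·π_3 + 0.26·π_4
π_2 = 0.28·π_1 + 0.22·π_2 + 0.21·π_3 + 0.28·π_4
π_3 = 0.2·π_1 + 0.25·π_2 + 0.33·π_3 + 0.27·π_4
Solving with the normalization constraint gives π = (0.2473, 0.2467, 0.2636, 0.2424).
So the stationary probability of Senior is 0.2636.

0.2636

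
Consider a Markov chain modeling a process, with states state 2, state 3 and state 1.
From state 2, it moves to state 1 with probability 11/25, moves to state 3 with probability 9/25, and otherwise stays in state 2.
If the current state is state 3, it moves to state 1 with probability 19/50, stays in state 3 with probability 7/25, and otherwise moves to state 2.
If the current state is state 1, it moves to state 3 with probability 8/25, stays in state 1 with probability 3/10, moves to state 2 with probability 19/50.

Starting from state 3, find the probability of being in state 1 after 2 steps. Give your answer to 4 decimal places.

0.3700

Sum over the intermediate state after 1 step:
P = P(state 3→state 2)·P(state 2→state 1) + P(state 3→state 3)·P(state 3→state 1) + P(state 3→state 1)·P(state 1→state 1)
  = 0.34×0.44 + 0.28×0.38 + 0.38×0.3
  = 0.1496 + 0.1064 + 0.1140 = 0.3700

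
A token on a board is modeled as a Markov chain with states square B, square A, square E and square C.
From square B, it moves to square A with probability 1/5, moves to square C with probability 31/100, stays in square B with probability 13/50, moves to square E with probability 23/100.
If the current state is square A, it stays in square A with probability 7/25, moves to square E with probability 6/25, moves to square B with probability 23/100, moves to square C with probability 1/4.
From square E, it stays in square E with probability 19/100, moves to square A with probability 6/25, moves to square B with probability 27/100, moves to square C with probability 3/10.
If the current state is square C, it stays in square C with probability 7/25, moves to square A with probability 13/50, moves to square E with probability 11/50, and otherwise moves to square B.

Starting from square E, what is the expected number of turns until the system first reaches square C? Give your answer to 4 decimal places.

3.4410

Let t(s) be the expected number of turns to first reach square C from state s, with t(square C) = 0. Conditioning on the first turn:
t(square B) = 1 + 0.26·t(square B) + 0.2·t(square A) + 0.23·t(square E)
t(square A) = 1 + 0.23·t(square B) + 0.28·t(square A) + 0.24·t(square E)
t(square E) = 1 + 0.27·t(square B) + 0.24·t(square A) + 0.19·t(square E)
Solving: t(square B) = 3.3997, t(square A) = 3.6219, t(square E) = 3.4410.
Expected turns from square E to square C: 3.4410.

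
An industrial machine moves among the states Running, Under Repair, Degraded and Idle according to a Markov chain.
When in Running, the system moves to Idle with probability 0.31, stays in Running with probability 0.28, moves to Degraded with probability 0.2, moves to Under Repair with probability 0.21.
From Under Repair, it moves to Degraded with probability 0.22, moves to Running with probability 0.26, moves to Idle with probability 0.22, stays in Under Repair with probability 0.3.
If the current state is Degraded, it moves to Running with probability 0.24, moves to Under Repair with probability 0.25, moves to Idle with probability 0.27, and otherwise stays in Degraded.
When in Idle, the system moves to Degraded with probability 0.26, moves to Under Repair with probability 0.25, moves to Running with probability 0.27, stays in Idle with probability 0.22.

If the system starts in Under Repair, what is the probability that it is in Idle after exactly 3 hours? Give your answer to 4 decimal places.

Propagate the distribution vector 3 hours from Under Repair.
After 0 hours: (0.0000, 1.0000, 0.0000, 0.0000)
After 1 hour: (0.2600, 0.3000, 0.2200, 0.2200)
After 2 hours: (0.2630, 0.2546, 0.2280, 0.2544)
After 3 hours: (0.2632, 0.2522, 0.2295, 0.2551)
P(in Idle after 3 hours) = 0.2551

0.2551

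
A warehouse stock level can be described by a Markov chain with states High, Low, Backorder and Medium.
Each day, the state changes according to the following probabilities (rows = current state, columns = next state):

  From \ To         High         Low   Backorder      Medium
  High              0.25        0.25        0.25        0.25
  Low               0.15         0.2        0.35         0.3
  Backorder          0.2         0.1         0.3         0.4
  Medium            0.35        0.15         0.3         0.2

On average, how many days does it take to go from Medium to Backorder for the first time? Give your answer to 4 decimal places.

3.3877

Let t(s) be the expected number of days to first reach Backorder from state s, with t(Backorder) = 0. Conditioning on the first day:
t(High) = 1 + 0.25·t(High) + 0.25·t(Low) + 0.25·t(Medium)
t(Low) = 1 + 0.15·t(High) + 0.2·t(Low) + 0.3·t(Medium)
t(Medium) = 1 + 0.35·t(High) + 0.15·t(Low) + 0.2·t(Medium)
Solving: t(High) = 3.5229, t(Low) = 3.1809, t(Medium) = 3.3877.
Expected days from Medium to Backorder: 3.3877.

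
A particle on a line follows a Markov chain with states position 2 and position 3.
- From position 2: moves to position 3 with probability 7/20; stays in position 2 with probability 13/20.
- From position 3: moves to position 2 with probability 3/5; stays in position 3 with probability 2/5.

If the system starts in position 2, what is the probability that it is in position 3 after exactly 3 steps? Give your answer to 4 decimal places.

Propagate the distribution vector 3 steps from position 2.
After 0 steps: (1.0000, 0.0000)
After 1 step: (0.6500, 0.3500)
After 2 steps: (0.6325, 0.3675)
After 3 steps: (0.6316, 0.3684)
P(in position 3 after 3 steps) = 0.3684

0.3684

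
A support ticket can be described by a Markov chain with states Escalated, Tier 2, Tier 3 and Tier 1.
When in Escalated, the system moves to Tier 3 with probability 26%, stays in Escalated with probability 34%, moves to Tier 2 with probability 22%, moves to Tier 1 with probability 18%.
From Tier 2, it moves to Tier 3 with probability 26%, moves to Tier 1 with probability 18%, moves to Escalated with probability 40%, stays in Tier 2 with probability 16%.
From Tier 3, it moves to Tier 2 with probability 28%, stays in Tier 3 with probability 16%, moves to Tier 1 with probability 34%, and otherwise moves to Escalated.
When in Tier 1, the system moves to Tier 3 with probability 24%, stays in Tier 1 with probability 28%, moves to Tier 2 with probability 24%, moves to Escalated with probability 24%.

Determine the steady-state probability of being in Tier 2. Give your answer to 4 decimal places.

Let the stationary distribution be π with π = πP and π_1 + π_2 + π_3 + π_4 = 1.
π_1 = 0.34·π_1 + 0.4·π_2 + 0.22·π_3 + 0.24·π_4
π_2 = 0.22·π_1 + 0.16·π_2 + 0.28·π_3 + 0.24·π_4
π_3 = 0.26·π_1 + 0.26·π_2 + 0.16·π_3 + 0.24·π_4
Solving with the normalization constraint gives π = (0.3016, 0.2252, 0.2320, 0.2412).
So the stationary probability of Tier 2 is 0.2252.

0.2252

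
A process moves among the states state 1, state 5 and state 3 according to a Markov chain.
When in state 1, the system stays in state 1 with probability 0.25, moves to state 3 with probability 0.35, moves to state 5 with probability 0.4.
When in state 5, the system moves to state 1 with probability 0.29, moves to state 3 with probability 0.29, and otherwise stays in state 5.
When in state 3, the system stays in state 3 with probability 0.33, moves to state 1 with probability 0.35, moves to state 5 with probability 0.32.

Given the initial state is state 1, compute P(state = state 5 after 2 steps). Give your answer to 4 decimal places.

Sum over the intermediate state after 1 step:
P = P(state 1→state 1)·P(state 1→state 5) + P(state 1→state 5)·P(state 5→state 5) + P(state 1→state 3)·P(state 3→state 5)
  = 0.25×0.4 + 0.4×0.42 + 0.35×0.32
  = 0.1000 + 0.1680 + 0.1120 = 0.3800

0.3800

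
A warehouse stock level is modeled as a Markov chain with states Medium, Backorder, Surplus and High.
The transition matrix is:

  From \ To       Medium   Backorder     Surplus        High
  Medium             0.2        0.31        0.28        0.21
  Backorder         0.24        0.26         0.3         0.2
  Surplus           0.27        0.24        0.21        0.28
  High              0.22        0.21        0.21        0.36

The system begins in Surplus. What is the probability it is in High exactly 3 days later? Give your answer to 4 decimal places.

Propagate the distribution vector 3 days from Surplus.
After 0 days: (0.0000, 0.0000, 1.0000, 0.0000)
After 1 day: (0.2700, 0.2400, 0.2100, 0.2800)
After 2 days: (0.2299, 0.2553, 0.2505, 0.2643)
After 3 days: (0.2330, 0.2533, 0.2491, 0.2646)
P(in High after 3 days) = 0.2646

0.2646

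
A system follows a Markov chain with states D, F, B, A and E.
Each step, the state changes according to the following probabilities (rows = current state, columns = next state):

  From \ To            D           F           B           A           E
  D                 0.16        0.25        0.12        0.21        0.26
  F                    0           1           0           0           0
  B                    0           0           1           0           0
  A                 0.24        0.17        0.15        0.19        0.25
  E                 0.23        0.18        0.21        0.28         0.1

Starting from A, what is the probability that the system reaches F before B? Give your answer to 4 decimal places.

0.5480

Let h(s) be the probability of absorption at F starting from transient state s. Then h(F) = 1 and h(B) = 0. By first-step analysis:
h(D) = 0.16·h(D) + 0.25·1 + 0.12·0 + 0.21·h(A) + 0.26·h(E)
h(A) = 0.24·h(D) + 0.17·1 + 0.15·0 + 0.19·h(A) + 0.25·h(E)
h(E) = 0.23·h(D) + 0.18·1 + 0.21·0 + 0.28·h(A) + 0.1·h(E)
Solving: h(D) = 0.5965, h(A) = 0.5480, h(E) = 0.5229.
Starting from A, the probability is 0.5480.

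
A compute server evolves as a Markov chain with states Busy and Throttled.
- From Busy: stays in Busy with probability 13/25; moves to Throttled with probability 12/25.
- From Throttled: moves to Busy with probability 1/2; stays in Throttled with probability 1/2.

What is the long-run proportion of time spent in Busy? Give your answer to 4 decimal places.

Let the stationary distribution be π with π = πP and π_1 + π_2 = 1.
π_1 = 0.52·π_1 + 0.5·π_2
Solving with the normalization constraint gives π = (0.5102, 0.4898).
So the stationary probability of Busy is 0.5102.

0.5102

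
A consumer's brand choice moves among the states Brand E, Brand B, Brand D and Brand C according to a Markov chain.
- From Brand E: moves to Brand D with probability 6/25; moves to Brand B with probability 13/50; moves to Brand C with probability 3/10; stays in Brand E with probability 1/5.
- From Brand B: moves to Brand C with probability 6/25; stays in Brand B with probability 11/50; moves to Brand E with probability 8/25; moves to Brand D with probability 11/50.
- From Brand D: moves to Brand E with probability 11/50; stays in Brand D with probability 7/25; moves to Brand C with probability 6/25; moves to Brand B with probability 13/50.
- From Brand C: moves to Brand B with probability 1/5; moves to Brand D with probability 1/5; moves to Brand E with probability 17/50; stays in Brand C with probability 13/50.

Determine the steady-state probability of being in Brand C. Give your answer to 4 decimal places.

0.2614

Let the stationary distribution be π with π = πP and π_1 + π_2 + π_3 + π_4 = 1.
π_1 = 0.2·π_1 + 0.32·π_2 + 0.22·π_3 + 0.34·π_4
π_2 = 0.26·π_1 + 0.22·π_2 + 0.26·π_3 + 0.2·π_4
π_3 = 0.24·π_1 + 0.22·π_2 + 0.28·π_3 + 0.2·π_4
Solving with the normalization constraint gives π = (0.2695, 0.2349, 0.2342, 0.2614).
So the stationary probability of Brand C is 0.2614.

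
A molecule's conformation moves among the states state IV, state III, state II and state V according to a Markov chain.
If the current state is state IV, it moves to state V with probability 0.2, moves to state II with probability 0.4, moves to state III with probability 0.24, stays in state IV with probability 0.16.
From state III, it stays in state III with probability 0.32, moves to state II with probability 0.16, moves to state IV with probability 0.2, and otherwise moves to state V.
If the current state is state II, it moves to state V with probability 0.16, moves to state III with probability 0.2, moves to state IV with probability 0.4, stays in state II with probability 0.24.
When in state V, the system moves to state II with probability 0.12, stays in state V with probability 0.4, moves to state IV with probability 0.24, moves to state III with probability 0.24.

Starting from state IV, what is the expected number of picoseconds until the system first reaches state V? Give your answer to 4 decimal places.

4.5865

Let t(s) be the expected number of picoseconds to first reach state V from state s, with t(state V) = 0. Conditioning on the first picosecond:
t(state IV) = 1 + 0.16·t(state IV) + 0.24·t(state III) + 0.4·t(state II)
t(state III) = 1 + 0.2·t(state IV) + 0.32·t(state III) + 0.16·t(state II)
t(state II) = 1 + 0.4·t(state IV) + 0.2·t(state III) + 0.24·t(state II)
Solving: t(state IV) = 4.5865, t(state III) = 3.9412, t(state II) = 4.7669.
Expected picoseconds from state IV to state V: 4.5865.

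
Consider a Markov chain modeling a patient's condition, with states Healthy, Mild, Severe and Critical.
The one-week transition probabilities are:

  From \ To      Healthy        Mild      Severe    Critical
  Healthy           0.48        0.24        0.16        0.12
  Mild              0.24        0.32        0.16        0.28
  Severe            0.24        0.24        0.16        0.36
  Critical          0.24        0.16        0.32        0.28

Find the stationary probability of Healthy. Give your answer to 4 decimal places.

Let the stationary distribution be π with π = πP and π_1 + π_2 + π_3 + π_4 = 1.
π_1 = 0.48·π_1 + 0.24·π_2 + 0.24·π_3 + 0.24·π_4
π_2 = 0.24·π_1 + 0.32·π_2 + 0.24·π_3 + 0.16·π_4
π_3 = 0.16·π_1 + 0.16·π_2 + 0.16·π_3 + 0.32·π_4
Solving with the normalization constraint gives π = (0.3158, 0.2395, 0.1993, 0.2454).
So the stationary probability of Healthy is 0.3158.

0.3158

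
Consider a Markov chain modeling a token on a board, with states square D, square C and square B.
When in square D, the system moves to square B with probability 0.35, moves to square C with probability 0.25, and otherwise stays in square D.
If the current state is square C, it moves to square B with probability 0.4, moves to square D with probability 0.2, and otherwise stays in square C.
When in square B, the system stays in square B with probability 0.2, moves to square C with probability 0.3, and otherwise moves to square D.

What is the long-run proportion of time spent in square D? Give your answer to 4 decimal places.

0.3692

Let the stationary distribution be π with π = πP and π_1 + π_2 + π_3 = 1.
π_1 = 0.4·π_1 + 0.2·π_2 + 0.5·π_3
π_2 = 0.25·π_1 + 0.4·π_2 + 0.3·π_3
Solving with the normalization constraint gives π = (0.3692, 0.3128, 0.3179).
So the stationary probability of square D is 0.3692.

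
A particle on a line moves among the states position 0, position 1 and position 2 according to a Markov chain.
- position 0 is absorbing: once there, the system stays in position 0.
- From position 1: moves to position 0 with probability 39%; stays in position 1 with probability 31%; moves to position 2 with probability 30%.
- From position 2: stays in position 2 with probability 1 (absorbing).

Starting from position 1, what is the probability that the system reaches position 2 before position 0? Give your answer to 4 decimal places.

Let h(s) be the probability of absorption at position 2 starting from transient state s. Then h(position 2) = 1 and h(position 0) = 0. By first-step analysis:
h(position 1) = 0.39·0 + 0.31·h(position 1) + 0.3·1
Solving: h(position 1) = 0.4348.
Starting from position 1, the probability is 0.4348.

0.4348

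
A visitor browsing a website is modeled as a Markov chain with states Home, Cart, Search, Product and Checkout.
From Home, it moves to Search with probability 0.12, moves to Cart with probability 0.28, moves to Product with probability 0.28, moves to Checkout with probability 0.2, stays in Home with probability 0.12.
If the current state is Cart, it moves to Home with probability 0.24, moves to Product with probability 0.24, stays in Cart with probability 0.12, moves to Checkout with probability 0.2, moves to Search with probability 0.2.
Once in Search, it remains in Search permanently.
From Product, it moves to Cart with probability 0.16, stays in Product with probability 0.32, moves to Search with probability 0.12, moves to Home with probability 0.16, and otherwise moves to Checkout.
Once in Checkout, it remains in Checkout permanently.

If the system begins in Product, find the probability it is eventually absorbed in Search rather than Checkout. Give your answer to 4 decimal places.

0.3716

Let h(s) be the probability of absorption at Search starting from transient state s. Then h(Search) = 1 and h(Checkout) = 0. By first-step analysis:
h(Home) = 0.12·h(Home) + 0.28·h(Cart) + 0.12·1 + 0.28·h(Product) + 0.2·0
h(Cart) = 0.24·h(Home) + 0.12·h(Cart) + 0.2·1 + 0.24·h(Product) + 0.2·0
h(Product) = 0.16·h(Home) + 0.16·h(Cart) + 0.12·1 + 0.32·h(Product) + 0.24·0
Solving: h(Home) = 0.3933, h(Cart) = 0.4359, h(Product) = 0.3716.
Starting from Product, the probability is 0.3716.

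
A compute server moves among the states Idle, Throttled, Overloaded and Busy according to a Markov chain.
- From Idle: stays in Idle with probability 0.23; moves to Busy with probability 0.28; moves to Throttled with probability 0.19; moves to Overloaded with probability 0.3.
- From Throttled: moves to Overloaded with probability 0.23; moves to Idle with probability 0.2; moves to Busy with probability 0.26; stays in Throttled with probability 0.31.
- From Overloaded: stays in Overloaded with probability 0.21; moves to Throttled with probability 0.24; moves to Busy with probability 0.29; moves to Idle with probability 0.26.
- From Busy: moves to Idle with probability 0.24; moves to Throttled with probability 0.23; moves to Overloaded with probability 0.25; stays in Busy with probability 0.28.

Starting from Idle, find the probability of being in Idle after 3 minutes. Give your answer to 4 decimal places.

Propagate the distribution vector 3 minutes from Idle.
After 0 minutes: (1.0000, 0.0000, 0.0000, 0.0000)
After 1 minute: (0.2300, 0.1900, 0.3000, 0.2800)
After 2 minutes: (0.2361, 0.2390, 0.2457, 0.2792)
After 3 minutes: (0.2330, 0.2421, 0.2472, 0.2777)
P(in Idle after 3 minutes) = 0.2330

0.2330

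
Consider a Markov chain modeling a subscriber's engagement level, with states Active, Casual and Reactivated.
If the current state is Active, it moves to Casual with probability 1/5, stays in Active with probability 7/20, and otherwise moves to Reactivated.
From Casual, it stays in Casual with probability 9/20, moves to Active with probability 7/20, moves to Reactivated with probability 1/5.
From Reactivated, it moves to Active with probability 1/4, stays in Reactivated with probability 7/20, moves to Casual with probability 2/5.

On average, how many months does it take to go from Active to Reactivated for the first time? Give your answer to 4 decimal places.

2.6087

Let t(s) be the expected number of months to first reach Reactivated from state s, with t(Reactivated) = 0. Conditioning on the first month:
t(Active) = 1 + 0.35·t(Active) + 0.2·t(Casual)
t(Casual) = 1 + 0.35·t(Active) + 0.45·t(Casual)
Solving: t(Active) = 2.6087, t(Casual) = 3.4783.
Expected months from Active to Reactivated: 2.6087.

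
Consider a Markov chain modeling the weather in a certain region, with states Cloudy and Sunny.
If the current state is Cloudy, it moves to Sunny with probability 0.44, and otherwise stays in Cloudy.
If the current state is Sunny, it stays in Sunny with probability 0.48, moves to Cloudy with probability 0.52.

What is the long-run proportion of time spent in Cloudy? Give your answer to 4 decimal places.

0.5417

Let the stationary distribution be π with π = πP and π_1 + π_2 = 1.
π_1 = 0.56·π_1 + 0.52·π_2
Solving with the normalization constraint gives π = (0.5417, 0.4583).
So the stationary probability of Cloudy is 0.5417.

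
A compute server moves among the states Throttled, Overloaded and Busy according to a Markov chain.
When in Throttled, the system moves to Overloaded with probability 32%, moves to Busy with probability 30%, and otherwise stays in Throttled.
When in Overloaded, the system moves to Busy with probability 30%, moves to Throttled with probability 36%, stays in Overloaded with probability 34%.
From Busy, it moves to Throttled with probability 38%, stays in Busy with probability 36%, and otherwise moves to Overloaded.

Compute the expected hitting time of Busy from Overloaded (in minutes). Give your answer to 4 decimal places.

Let t(s) be the expected number of minutes to first reach Busy from state s, with t(Busy) = 0. Conditioning on the first minute:
t(Throttled) = 1 + 0.38·t(Throttled) + 0.32·t(Overloaded)
t(Overloaded) = 1 + 0.36·t(Throttled) + 0.34·t(Overloaded)
Solving: t(Throttled) = 3.3333, t(Overloaded) = 3.3333.
Expected minutes from Overloaded to Busy: 3.3333.

3.3333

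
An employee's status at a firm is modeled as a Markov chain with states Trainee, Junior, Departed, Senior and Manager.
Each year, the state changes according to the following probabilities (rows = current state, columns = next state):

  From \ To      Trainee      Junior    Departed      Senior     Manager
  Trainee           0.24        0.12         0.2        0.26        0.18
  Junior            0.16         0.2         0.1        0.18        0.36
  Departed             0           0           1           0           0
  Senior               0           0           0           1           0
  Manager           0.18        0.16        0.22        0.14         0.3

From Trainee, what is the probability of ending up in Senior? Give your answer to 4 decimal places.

Let h(s) be the probability of absorption at Senior starting from transient state s. Then h(Senior) = 1 and h(Departed) = 0. By first-step analysis:
h(Trainee) = 0.24·h(Trainee) + 0.12·h(Junior) + 0.2·0 + 0.26·1 + 0.18·h(Manager)
h(Junior) = 0.16·h(Trainee) + 0.2·h(Junior) + 0.1·0 + 0.18·1 + 0.36·h(Manager)
h(Manager) = 0.18·h(Trainee) + 0.16·h(Junior) + 0.22·0 + 0.14·1 + 0.3·h(Manager)
Solving: h(Trainee) = 0.5366, h(Junior) = 0.5400, h(Manager) = 0.4614.
Starting from Trainee, the probability is 0.5366.

0.5366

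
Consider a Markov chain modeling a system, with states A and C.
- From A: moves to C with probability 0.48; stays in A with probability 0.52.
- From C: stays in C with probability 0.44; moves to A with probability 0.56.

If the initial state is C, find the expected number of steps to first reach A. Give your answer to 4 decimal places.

Let t(s) be the expected number of steps to first reach A from state s, with t(A) = 0. Conditioning on the first step:
t(C) = 1 + 0.44·t(C)
Solving: t(C) = 1.7857.
Expected steps from C to A: 1.7857.

1.7857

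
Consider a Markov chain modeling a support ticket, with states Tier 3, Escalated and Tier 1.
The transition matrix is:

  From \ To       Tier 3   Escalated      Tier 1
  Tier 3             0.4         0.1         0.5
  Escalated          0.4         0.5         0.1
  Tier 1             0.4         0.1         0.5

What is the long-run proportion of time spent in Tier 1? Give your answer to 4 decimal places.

Let the stationary distribution be π with π = πP and π_1 + π_2 + π_3 = 1.
π_1 = 0.4·π_1 + 0.4·π_2 + 0.4·π_3
π_2 = 0.1·π_1 + 0.5·π_2 + 0.1·π_3
Solving with the normalization constraint gives π = (0.4000, 0.1667, 0.4333).
So the stationary probability of Tier 1 is 0.4333.

0.4333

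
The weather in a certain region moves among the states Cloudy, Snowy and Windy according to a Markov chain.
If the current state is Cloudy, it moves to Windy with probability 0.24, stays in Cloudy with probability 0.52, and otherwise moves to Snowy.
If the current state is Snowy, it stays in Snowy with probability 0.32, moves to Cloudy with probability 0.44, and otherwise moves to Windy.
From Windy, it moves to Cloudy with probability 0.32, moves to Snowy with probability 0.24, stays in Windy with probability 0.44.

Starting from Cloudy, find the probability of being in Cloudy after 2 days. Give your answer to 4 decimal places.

0.4528

Sum over the intermediate state after 1 day:
P = P(Cloudy→Cloudy)·P(Cloudy→Cloudy) + P(Cloudy→Snowy)·P(Snowy→Cloudy) + P(Cloudy→Windy)·P(Windy→Cloudy)
  = 0.52×0.52 + 0.24×0.44 + 0.24×0.32
  = 0.2704 + 0.1056 + 0.0768 = 0.4528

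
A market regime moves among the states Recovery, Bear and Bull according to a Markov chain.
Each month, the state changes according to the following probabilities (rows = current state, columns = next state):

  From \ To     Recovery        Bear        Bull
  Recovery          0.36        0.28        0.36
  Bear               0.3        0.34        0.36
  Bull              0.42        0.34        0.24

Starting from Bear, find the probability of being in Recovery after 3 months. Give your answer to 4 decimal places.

0.3597

Propagate the distribution vector 3 months from Bear.
After 0 months: (0.0000, 1.0000, 0.0000)
After 1 month: (0.3000, 0.3400, 0.3600)
After 2 months: (0.3612, 0.3220, 0.3168)
After 3 months: (0.3597, 0.3183, 0.3220)
P(in Recovery after 3 months) = 0.3597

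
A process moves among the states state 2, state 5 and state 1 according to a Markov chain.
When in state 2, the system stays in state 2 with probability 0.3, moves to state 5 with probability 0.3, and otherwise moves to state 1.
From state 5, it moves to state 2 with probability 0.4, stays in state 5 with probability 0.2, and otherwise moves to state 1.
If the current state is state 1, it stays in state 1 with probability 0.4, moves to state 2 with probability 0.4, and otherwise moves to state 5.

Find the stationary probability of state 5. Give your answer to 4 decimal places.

0.2364

Let the stationary distribution be π with π = πP and π_1 + π_2 + π_3 = 1.
π_1 = 0.3·π_1 + 0.4·π_2 + 0.4·π_3
π_2 = 0.3·π_1 + 0.2·π_2 + 0.2·π_3
Solving with the normalization constraint gives π = (0.3636, 0.2364, 0.4000).
So the stationary probability of state 5 is 0.2364.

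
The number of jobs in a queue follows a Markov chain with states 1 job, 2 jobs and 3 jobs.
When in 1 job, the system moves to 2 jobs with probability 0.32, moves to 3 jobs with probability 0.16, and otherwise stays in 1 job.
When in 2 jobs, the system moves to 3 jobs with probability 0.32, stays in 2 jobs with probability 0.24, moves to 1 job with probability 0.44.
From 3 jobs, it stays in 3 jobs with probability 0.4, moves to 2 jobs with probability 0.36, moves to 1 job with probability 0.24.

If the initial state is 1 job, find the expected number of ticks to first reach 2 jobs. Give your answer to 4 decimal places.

Let t(s) be the expected number of ticks to first reach 2 jobs from state s, with t(2 jobs) = 0. Conditioning on the first tick:
t(1 job) = 1 + 0.52·t(1 job) + 0.16·t(3 jobs)
t(3 jobs) = 1 + 0.24·t(1 job) + 0.4·t(3 jobs)
Solving: t(1 job) = 3.0449, t(3 jobs) = 2.8846.
Expected ticks from 1 job to 2 jobs: 3.0449.

3.0449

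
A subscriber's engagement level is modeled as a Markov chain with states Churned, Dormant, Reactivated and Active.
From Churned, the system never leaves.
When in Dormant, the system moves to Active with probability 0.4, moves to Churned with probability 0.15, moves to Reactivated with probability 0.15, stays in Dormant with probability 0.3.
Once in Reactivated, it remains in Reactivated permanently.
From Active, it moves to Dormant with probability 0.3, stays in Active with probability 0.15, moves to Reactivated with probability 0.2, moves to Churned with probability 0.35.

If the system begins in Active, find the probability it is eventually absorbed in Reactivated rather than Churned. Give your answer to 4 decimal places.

Let h(s) be the probability of absorption at Reactivated starting from transient state s. Then h(Reactivated) = 1 and h(Churned) = 0. By first-step analysis:
h(Dormant) = 0.15·0 + 0.3·h(Dormant) + 0.15·1 + 0.4·h(Active)
h(Active) = 0.35·0 + 0.3·h(Dormant) + 0.2·1 + 0.15·h(Active)
Solving: h(Dormant) = 0.4368, h(Active) = 0.3895.
Starting from Active, the probability is 0.3895.

0.3895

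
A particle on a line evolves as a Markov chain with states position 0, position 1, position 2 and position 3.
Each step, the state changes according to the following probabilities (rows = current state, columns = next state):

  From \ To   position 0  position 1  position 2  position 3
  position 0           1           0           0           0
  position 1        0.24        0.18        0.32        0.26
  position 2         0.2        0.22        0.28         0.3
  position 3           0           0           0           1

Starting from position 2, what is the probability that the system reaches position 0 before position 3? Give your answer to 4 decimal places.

Let h(s) be the probability of absorption at position 0 starting from transient state s. Then h(position 0) = 1 and h(position 3) = 0. By first-step analysis:
h(position 1) = 0.24·1 + 0.18·h(position 1) + 0.32·h(position 2) + 0.26·0
h(position 2) = 0.2·1 + 0.22·h(position 1) + 0.28·h(position 2) + 0.3·0
Solving: h(position 1) = 0.4554, h(position 2) = 0.4169.
Starting from position 2, the probability is 0.4169.

0.4169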